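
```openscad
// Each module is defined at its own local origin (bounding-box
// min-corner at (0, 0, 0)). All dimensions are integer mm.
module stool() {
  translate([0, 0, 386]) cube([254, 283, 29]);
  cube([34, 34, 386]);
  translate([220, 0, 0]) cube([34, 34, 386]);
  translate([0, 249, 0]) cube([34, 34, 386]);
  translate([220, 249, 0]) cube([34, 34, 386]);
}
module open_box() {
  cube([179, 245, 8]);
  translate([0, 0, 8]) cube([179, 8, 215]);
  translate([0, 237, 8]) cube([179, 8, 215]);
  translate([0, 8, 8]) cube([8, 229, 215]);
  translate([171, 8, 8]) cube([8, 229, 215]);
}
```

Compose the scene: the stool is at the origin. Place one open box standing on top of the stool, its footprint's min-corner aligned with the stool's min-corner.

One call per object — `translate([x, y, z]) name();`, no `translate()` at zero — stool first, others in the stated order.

stool();
translate([0, 0, 415]) open_box();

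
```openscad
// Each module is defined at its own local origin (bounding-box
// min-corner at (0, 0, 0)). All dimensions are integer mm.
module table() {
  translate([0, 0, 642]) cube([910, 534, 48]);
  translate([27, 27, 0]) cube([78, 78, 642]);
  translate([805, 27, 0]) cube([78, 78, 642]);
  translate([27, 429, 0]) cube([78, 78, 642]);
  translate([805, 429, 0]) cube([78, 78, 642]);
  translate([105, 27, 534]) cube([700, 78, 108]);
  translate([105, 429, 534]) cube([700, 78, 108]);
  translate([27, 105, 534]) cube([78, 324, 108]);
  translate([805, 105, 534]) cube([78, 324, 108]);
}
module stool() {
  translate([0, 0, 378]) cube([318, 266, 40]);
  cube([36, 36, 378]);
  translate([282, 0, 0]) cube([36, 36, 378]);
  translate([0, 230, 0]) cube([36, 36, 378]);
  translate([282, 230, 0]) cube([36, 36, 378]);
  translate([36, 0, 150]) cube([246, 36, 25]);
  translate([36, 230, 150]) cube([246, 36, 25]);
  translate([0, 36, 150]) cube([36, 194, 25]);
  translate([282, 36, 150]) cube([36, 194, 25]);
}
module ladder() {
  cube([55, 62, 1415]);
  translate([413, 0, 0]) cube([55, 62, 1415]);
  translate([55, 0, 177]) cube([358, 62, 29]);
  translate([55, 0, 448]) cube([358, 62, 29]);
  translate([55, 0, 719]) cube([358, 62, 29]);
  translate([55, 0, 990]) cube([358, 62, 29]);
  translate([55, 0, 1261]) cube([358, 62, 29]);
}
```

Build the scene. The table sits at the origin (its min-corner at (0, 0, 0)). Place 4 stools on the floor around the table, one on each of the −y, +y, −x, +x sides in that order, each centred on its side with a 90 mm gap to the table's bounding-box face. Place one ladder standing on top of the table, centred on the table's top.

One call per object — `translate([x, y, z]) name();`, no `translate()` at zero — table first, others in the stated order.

table();
translate([296, -356, 0]) stool();
translate([296, 624, 0]) stool();
translate([-408, 134, 0]) stool();
translate([1000, 134, 0]) stool();
translate([221, 236, 690]) ladder();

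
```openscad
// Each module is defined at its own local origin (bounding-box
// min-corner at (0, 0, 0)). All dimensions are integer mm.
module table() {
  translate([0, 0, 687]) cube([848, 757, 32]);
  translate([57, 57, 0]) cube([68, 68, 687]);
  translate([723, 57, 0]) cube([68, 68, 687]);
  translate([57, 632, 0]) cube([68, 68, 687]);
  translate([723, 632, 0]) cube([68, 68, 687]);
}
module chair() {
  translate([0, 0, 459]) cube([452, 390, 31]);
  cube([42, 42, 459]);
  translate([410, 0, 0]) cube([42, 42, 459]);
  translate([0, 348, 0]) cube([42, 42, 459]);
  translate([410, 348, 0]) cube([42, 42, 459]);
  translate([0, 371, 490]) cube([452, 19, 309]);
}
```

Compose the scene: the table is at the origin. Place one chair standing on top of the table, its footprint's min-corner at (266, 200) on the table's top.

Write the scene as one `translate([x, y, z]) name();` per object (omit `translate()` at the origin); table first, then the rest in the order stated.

table();
translate([266, 200, 719]) chair();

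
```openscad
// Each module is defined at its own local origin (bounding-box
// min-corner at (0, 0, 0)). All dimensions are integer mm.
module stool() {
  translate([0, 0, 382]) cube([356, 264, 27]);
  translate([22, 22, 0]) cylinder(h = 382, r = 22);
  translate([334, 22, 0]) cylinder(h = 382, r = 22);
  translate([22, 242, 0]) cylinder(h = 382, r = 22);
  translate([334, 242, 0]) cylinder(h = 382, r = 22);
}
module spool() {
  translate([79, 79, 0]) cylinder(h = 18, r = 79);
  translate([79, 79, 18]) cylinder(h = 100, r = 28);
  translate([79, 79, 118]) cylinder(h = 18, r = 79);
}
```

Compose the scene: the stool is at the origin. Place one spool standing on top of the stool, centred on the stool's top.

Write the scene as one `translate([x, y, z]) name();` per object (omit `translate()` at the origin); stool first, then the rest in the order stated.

stool();
translate([99, 53, 409]) spool();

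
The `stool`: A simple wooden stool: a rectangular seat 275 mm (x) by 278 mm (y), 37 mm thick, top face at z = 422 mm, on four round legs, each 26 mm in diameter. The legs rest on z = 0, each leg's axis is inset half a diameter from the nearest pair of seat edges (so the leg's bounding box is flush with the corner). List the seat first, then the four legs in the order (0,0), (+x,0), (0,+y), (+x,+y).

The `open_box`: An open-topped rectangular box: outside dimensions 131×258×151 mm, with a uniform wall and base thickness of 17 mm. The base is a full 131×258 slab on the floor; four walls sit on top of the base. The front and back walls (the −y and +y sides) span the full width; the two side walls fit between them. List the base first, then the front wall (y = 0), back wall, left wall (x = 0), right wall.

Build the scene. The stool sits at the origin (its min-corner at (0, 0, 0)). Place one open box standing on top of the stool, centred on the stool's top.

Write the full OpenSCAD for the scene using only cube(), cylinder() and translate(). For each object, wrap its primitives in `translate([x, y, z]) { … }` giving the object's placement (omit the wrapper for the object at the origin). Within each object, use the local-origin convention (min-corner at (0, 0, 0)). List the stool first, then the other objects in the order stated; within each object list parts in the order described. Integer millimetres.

translate([0, 0, 385]) cube([275, 278, 37]);
translate([13, 13, 0]) cylinder(h = 385, r = 13);
translate([262, 13, 0]) cylinder(h = 385, r = 13);
translate([13, 265, 0]) cylinder(h = 385, r = 13);
translate([262, 265, 0]) cylinder(h = 385, r = 13);
translate([72, 10, 422]) {
  cube([131, 258, 17]);
  translate([0, 0, 17]) cube([131, 17, 134]);
  translate([0, 241, 17]) cube([131, 17, 134]);
  translate([0, 17, 17]) cube([17, 224, 134]);
  translate([114, 17, 17]) cube([17, 224, 134]);
}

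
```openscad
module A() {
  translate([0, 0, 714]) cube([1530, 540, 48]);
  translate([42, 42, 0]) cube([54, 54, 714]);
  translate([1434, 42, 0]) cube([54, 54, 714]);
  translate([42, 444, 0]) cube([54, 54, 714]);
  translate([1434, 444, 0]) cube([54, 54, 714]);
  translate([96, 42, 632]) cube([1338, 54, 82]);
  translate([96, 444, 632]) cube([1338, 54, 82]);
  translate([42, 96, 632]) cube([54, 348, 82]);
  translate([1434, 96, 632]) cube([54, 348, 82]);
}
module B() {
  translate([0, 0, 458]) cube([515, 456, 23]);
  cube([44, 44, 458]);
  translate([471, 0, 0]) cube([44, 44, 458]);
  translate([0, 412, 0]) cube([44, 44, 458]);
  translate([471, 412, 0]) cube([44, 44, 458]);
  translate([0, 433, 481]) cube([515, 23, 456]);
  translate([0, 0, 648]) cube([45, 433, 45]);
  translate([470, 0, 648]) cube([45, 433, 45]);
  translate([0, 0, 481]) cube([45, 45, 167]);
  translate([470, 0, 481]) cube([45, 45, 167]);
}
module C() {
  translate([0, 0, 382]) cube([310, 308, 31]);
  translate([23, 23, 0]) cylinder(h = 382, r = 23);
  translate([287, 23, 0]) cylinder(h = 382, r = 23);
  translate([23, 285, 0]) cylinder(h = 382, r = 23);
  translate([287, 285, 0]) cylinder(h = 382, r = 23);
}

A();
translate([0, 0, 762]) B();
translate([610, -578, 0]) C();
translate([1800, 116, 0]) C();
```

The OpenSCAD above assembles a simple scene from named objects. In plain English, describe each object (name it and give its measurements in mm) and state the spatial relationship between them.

A is a table: top 1530 mm (x) × 540 mm (y), 48 mm thick, upper face at z = 762 mm, on four 54×54 mm square legs, each inset 42 mm from the nearest pair of top edges, running from z = 0 to the bottom of the top. Four apron rails, 54 mm thick and 82 mm tall, run between adjacent legs with their top edges flush with the underside of the top and their outer faces flush with the legs' outer faces.

B is a chair. The seat is a 515×456×23 mm slab with its top at z = 481 mm, on four 44×44 mm corner legs (flush with the seat edges, standing on z = 0). A flat backrest 23 mm thick, 456 mm tall, spans the full seat width and rises from the seat top along its +y edge, rear face flush with the rear of the seat. Two armrests of 45×45 mm section run along each side from the seat's front edge to the front of the backrest, top faces 212 mm above the seat top and outer faces flush with the seat's x-edges; a 45×45 mm post under the front of each armrest stands on the seat at the front corner.

C is a four-legged stool. The seat is 310×308 mm, 31 mm thick, top at z = 413 mm. It stands on four round legs, each 46 mm in diameter, from z = 0 to the seat underside, each leg's axis is inset half a diameter from the nearest pair of seat edges (so the leg's bounding box is flush with the corner).

The chair is on top of the table. Two stools sit around the table at the −y, +x sides.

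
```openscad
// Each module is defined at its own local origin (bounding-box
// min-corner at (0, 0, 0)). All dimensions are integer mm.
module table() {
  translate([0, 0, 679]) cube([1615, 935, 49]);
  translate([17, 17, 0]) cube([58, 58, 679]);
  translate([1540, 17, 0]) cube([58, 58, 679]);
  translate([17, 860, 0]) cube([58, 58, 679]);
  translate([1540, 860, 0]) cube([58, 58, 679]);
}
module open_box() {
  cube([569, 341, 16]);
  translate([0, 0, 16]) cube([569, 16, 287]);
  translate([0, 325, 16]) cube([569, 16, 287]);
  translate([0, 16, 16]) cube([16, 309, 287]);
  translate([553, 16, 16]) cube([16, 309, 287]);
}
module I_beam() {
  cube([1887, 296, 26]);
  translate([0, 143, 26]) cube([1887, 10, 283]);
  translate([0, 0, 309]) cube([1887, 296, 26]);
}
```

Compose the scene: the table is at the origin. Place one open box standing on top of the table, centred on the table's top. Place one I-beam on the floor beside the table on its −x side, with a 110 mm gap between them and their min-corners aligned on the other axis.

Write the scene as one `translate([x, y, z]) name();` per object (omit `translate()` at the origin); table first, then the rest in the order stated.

table();
translate([523, 297, 728]) open_box();
translate([-1997, 0, 0]) I_beam();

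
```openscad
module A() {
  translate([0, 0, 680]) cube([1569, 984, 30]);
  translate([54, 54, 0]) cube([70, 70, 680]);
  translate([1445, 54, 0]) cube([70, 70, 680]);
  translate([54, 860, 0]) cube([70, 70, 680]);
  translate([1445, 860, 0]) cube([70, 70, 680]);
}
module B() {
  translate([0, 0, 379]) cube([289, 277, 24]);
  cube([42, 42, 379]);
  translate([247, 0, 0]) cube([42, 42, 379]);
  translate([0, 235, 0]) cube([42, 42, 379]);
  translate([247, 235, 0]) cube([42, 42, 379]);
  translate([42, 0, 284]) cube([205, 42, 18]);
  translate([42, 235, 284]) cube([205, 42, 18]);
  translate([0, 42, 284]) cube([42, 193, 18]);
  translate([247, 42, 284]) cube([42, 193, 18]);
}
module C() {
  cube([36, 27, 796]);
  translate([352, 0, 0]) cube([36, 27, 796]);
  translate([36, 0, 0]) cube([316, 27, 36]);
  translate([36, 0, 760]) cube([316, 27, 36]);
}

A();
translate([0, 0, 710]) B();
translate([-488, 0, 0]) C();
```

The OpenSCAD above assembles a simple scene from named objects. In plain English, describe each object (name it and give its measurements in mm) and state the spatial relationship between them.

A is a rectangular dining table. The top is 1569×984×30 mm with its upper surface at z = 710 mm. It stands on four 70×70 mm square legs, each inset 54 mm from the nearest pair of top edges, running from the floor to the underside of the top.

B is a four-legged stool. The seat is 289×277 mm, 24 mm thick, top at z = 403 mm. It stands on four square legs, each 42×42 mm in cross-section, from z = 0 to the seat underside, each flush with a corner of the seat. Four stretchers, 42 mm wide and 18 mm tall, connect adjacent legs with their undersides at z = 284 mm, each running between the inner faces of the legs it joins and aligned with the legs' outer faces on the other axis.

C is a rectangular picture frame lying in the x–z plane (depth along y). The opening is 316 mm wide (x) by 724 mm tall (z), surrounded by a border 36 mm wide on all four sides. The frame is 27 mm deep and is made of two full-height vertical stiles with two horizontal rails fitted between them.

The stool is on top of the table. The picture frame is on the floor beside the table on its −x side.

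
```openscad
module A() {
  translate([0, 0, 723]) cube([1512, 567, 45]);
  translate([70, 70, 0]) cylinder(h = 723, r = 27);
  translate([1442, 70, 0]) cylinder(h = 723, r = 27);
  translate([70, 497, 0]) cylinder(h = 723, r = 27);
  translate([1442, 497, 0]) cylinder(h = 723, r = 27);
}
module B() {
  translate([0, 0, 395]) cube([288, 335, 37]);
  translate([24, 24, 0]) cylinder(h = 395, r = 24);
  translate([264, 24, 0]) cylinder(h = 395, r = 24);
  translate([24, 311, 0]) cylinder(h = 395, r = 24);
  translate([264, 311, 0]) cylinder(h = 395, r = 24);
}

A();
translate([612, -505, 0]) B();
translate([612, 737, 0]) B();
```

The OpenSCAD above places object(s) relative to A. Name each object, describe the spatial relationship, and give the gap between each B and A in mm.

A is a table. B is a stool. Two stools sit around the table at the −y, +y sides. The gap between each stool and the table is 170 mm.

Each stool's nearest face is 170 mm from the table's bounding box.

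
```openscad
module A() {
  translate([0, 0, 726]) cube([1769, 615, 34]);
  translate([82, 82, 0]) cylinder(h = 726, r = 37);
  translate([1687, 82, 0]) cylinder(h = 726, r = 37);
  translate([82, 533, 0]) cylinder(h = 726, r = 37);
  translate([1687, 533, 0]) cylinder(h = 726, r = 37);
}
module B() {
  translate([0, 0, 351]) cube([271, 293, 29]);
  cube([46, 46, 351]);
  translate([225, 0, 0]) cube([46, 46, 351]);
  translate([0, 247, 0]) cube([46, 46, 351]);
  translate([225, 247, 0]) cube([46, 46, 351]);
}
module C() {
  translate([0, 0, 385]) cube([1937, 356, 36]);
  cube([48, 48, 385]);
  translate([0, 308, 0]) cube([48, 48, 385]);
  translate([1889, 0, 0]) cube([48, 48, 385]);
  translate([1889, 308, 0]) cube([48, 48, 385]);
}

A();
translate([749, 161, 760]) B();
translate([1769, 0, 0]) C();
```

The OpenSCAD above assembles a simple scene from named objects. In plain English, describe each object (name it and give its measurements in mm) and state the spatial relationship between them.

A is a table: top 1769 mm (x) × 615 mm (y), 34 mm thick, upper face at z = 760 mm, on four round legs of 74 mm diameter, each leg's bounding box inset 45 mm from the nearest pair of top edges, running from z = 0 to the bottom of the top.

B is a four-legged stool. The seat is 271×293 mm, 29 mm thick, top at z = 380 mm. It stands on four square legs, each 46×46 mm in cross-section, from z = 0 to the seat underside, each flush with a corner of the seat.

C is a long wooden bench with a 1937 mm (x) × 356 mm (y) seat, 36 mm thick, its top surface 421 mm above the floor. Four 48 mm square legs at the seat corners, flush with the edges, run from z = 0 to the seat underside.

The stool is on top of the table, centred. The bench is against the table's +x side, with their −y faces flush.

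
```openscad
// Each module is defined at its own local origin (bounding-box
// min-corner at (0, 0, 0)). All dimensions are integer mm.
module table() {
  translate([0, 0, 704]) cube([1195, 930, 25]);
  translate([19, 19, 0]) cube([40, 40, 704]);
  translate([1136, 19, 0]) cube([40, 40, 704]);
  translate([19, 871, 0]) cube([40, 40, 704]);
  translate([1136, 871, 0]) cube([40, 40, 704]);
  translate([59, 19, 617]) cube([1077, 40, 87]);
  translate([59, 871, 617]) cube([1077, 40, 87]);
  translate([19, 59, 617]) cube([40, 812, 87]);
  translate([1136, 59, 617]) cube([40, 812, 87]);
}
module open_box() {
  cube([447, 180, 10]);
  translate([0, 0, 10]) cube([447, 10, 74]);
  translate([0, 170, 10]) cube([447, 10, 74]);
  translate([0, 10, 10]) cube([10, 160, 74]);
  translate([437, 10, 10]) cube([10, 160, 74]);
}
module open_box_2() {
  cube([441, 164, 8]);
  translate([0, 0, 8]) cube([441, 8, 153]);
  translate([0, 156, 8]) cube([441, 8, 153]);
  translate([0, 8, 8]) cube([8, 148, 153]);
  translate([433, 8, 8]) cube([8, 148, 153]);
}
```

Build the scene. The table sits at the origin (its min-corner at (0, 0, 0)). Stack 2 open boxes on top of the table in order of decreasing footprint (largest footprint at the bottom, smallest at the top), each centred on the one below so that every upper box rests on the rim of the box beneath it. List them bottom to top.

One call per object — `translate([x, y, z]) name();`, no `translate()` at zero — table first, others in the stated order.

table();
translate([374, 375, 729]) open_box();
translate([377, 383, 813]) open_box_2();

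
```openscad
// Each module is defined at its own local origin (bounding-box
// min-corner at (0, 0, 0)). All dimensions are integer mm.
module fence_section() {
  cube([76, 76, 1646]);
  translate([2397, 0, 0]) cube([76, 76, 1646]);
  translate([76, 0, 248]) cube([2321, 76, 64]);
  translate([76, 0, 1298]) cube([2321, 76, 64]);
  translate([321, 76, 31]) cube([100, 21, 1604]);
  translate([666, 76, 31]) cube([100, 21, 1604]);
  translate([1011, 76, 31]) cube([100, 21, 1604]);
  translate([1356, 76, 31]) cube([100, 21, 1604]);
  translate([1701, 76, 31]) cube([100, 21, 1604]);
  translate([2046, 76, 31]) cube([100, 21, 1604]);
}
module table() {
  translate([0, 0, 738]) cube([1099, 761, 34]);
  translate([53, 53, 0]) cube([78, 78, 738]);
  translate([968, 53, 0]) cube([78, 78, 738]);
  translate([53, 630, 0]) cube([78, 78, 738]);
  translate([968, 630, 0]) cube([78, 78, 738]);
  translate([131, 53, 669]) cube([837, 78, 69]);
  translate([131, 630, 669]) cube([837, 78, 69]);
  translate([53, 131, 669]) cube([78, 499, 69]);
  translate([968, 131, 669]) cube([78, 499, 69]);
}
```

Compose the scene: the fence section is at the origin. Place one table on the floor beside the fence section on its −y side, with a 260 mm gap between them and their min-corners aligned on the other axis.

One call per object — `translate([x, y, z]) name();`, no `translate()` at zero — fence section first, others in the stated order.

fence_section();
translate([0, -1021, 0]) table();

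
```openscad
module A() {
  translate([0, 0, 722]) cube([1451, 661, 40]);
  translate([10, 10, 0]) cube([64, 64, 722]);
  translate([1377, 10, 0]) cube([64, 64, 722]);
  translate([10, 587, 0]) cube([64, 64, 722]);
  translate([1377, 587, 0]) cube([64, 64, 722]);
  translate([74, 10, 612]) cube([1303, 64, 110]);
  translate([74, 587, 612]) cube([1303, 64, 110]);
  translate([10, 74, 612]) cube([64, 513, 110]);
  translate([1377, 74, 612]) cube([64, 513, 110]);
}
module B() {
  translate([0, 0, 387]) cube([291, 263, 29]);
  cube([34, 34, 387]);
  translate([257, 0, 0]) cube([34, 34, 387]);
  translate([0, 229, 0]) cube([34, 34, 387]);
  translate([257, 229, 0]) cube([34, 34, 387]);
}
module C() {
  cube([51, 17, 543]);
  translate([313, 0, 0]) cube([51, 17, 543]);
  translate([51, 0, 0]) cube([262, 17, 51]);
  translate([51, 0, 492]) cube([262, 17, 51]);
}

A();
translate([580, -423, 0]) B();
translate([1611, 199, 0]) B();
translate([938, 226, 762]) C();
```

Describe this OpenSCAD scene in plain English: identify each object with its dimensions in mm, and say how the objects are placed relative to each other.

A is a table with a 1451×661 mm rectangular top, 40 mm thick, top surface at z = 762 mm, supported by four 64×64 mm square legs, each inset 10 mm from the nearest pair of top edges, running from the floor. Four apron rails, 64 mm thick and 110 mm tall, run between adjacent legs with their top edges flush with the underside of the top and their outer faces flush with the legs' outer faces.

B is a simple wooden stool: a rectangular seat 291 mm (x) by 263 mm (y), 29 mm thick, top face at z = 416 mm, on four square legs, each 34×34 mm in cross-section. The legs rest on z = 0, each flush with a corner of the seat.

C is a picture frame with a 262×441 mm rectangular opening (x by z) and a uniform 51 mm border on every side. Frame depth is 17 mm along y. It is built from two vertical stiles running the full outside height and two horizontal rails spanning the gap between the stiles.

Two stools sit around the table at the −y, +x sides. The picture frame is on top of the table.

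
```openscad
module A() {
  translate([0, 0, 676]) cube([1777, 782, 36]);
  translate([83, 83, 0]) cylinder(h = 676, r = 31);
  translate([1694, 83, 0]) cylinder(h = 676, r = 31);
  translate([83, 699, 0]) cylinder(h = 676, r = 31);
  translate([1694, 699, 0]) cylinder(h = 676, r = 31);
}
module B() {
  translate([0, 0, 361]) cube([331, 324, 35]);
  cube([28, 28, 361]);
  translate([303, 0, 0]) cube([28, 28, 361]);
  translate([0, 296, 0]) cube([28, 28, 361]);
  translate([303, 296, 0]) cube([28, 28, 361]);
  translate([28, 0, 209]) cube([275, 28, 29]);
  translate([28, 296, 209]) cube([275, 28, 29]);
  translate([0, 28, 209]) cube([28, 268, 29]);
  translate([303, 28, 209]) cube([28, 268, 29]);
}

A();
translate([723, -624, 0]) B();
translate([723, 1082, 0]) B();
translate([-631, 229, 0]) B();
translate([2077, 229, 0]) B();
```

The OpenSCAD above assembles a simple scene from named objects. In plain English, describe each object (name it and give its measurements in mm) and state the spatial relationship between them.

A is a table: top 1777 mm (x) × 782 mm (y), 36 mm thick, upper face at z = 712 mm, on four round legs of 62 mm diameter, each leg's bounding box inset 52 mm from the nearest pair of top edges, running from z = 0 to the bottom of the top.

B is a four-legged stool. The seat is 331×324 mm, 35 mm thick, top at z = 396 mm. It stands on four square legs, each 28×28 mm in cross-section, from z = 0 to the seat underside, each flush with a corner of the seat. Four stretchers, 28 mm wide and 29 mm tall, connect adjacent legs with their undersides at z = 209 mm, each running between the inner faces of the legs it joins and aligned with the legs' outer faces on the other axis.

Four stools sit around the table at the −y, +y, −x, +x sides.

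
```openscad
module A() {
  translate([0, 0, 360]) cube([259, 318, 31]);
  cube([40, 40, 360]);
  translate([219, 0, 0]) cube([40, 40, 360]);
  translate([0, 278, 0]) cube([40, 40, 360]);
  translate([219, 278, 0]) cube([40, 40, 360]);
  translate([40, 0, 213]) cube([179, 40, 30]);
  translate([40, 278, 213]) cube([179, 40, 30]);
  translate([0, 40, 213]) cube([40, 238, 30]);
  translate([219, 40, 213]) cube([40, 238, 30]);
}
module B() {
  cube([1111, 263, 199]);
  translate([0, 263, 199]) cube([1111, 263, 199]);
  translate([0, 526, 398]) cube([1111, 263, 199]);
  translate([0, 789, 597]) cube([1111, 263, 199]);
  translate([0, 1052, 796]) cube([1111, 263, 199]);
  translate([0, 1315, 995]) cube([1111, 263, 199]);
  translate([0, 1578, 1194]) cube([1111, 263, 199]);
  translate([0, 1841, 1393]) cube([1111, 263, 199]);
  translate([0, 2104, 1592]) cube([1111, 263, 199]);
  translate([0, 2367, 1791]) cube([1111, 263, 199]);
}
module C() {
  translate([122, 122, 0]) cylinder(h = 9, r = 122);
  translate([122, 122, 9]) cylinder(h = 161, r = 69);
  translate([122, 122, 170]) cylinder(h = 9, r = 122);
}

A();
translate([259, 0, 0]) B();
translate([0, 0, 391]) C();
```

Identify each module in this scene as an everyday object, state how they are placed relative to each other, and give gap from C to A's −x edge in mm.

A is a stool. B is a staircase. C is a spool. The staircase is against the stool's +x side, with their −y faces flush. The spool is on top of the stool. The gap from the spool to the stool's −x edge is 0 mm.

The spool's min-x is at 0; the stool's min-x is 0; gap = 0 mm.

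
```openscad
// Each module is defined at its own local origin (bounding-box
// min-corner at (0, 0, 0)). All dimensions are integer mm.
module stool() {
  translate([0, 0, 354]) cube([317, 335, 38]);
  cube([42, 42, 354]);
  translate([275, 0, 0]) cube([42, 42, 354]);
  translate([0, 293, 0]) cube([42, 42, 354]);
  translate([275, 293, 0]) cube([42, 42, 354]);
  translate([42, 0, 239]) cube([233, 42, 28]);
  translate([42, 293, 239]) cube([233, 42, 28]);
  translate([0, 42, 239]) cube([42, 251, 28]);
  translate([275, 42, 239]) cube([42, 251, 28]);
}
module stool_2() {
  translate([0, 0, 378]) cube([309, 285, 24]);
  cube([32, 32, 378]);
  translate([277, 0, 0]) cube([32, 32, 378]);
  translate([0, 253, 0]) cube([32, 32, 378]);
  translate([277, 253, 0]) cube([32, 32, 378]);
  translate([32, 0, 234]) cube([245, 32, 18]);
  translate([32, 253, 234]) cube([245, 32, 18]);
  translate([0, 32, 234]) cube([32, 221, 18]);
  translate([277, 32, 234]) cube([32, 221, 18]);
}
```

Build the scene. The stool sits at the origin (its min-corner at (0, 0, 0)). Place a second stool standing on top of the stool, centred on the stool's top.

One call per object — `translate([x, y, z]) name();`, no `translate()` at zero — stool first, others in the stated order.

stool();
translate([4, 25, 392]) stool_2();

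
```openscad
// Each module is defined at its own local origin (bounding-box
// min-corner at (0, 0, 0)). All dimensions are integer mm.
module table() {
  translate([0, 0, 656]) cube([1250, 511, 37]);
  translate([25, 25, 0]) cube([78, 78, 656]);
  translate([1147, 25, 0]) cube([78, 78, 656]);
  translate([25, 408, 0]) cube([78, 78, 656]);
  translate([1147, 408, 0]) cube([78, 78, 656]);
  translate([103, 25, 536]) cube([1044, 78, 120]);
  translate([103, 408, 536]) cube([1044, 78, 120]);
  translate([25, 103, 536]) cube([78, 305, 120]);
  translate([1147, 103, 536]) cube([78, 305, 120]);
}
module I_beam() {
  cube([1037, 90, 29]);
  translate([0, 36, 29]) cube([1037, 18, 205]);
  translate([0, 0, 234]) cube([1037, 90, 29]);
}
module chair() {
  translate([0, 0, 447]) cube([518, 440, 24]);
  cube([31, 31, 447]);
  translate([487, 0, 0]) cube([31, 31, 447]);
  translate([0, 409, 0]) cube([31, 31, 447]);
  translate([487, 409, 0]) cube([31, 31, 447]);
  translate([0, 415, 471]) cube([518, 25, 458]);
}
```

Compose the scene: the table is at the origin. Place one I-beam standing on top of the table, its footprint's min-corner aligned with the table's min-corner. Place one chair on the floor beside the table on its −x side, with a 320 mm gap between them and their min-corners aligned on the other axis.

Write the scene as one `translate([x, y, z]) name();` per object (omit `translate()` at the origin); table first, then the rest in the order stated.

table();
translate([0, 0, 693]) I_beam();
translate([-838, 0, 0]) chair();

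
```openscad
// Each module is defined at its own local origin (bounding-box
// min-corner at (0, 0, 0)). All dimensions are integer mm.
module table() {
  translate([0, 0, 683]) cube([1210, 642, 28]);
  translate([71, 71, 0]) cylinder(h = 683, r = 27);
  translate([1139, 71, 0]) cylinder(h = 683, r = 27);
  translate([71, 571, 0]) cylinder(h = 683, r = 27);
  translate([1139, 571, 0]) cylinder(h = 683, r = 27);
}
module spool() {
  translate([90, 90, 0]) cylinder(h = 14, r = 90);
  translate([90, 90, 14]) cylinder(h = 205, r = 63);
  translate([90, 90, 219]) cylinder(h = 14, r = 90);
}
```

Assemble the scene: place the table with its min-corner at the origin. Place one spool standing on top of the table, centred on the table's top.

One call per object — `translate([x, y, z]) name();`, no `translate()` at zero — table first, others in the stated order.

table();
translate([515, 231, 711]) spool();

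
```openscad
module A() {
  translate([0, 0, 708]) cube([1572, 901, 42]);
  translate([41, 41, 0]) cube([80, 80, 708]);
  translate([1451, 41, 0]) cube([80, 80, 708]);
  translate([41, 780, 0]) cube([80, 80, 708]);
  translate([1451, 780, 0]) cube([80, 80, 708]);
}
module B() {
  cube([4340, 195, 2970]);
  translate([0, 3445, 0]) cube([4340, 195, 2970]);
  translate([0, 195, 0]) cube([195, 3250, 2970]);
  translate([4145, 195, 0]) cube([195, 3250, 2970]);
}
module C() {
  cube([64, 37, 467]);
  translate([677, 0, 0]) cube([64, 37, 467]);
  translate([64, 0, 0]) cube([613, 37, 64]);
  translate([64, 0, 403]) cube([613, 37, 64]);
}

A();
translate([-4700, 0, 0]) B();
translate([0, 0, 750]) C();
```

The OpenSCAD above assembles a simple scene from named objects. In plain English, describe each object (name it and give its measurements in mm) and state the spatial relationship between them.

A is a table: top 1572 mm (x) × 901 mm (y), 42 mm thick, upper face at z = 750 mm, on four 80×80 mm square legs, each inset 41 mm from the nearest pair of top edges, running from z = 0 to the bottom of the top.

B is the wall frame of a small rectangular building: four walls, each 2970 mm tall and 195 mm thick, enclosing a footprint 4340 mm (x) by 3640 mm (y) outside-to-outside, with no floor or roof. The front and back walls (the −y and +y sides) span the full width; the two side walls fit between them.

C is a rectangular picture frame lying in the x–z plane (depth along y). The opening is 613 mm wide (x) by 339 mm tall (z), surrounded by a border 64 mm wide on all four sides. The frame is 37 mm deep and is made of two full-height vertical stiles with two horizontal rails fitted between them.

The house frame is on the floor beside the table on its −x side. The picture frame is on top of the table.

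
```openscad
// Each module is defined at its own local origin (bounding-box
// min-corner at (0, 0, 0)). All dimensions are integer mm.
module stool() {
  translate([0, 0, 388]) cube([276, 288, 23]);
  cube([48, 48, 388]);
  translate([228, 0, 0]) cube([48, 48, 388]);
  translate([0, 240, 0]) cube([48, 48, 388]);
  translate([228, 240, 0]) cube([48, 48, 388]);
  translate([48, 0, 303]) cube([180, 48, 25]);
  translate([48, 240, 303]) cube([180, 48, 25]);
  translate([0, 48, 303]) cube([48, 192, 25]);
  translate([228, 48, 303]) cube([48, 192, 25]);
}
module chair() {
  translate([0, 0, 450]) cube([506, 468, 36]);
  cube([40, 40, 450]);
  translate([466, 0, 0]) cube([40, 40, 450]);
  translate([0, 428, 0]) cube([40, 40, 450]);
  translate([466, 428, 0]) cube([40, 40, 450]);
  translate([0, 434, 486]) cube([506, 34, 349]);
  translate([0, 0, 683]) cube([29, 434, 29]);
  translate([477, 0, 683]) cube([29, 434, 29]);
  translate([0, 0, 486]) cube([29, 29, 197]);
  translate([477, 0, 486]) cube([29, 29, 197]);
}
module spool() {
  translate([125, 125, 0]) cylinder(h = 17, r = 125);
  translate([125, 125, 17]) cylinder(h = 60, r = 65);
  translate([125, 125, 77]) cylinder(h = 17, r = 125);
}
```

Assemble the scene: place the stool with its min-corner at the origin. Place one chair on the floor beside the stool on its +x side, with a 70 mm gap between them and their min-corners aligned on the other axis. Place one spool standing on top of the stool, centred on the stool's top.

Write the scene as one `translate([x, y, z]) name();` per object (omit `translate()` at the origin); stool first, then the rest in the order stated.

stool();
translate([346, 0, 0]) chair();
translate([13, 19, 411]) spool();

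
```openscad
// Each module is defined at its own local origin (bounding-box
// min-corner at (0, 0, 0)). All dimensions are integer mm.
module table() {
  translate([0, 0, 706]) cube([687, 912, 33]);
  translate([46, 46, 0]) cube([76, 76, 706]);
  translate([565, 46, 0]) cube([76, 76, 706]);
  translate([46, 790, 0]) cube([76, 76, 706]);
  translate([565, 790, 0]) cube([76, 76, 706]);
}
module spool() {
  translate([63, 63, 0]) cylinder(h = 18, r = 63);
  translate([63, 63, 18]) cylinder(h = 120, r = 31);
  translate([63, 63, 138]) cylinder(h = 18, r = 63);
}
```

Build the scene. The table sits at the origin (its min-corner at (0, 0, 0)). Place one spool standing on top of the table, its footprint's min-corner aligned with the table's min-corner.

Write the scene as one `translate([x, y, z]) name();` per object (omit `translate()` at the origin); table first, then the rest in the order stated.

table();
translate([0, 0, 739]) spool();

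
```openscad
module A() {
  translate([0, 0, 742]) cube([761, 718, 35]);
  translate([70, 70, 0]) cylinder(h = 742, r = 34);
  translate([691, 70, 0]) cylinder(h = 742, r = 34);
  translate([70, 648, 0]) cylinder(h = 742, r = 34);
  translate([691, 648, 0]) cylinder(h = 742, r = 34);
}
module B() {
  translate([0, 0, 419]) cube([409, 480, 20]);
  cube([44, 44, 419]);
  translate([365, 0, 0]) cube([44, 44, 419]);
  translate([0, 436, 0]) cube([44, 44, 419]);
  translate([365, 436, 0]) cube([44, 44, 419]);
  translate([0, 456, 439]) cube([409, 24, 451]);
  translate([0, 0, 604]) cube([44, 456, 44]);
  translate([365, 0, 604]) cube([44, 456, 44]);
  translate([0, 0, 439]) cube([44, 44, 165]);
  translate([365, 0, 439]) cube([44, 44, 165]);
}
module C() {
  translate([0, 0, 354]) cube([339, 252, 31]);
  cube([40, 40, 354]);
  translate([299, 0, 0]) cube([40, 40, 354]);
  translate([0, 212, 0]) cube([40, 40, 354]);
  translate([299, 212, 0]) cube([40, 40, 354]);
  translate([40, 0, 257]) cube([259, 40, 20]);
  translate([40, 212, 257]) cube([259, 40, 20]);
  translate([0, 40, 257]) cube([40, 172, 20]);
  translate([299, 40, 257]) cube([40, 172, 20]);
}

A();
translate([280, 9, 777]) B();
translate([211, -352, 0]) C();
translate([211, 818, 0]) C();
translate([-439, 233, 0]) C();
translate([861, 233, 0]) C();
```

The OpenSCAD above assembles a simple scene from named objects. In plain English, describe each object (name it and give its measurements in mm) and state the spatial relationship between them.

A is a rectangular dining table. The top is 761×718×35 mm with its upper surface at z = 777 mm. It stands on four round legs of 68 mm diameter, each leg's bounding box inset 36 mm from the nearest pair of top edges, running from the floor to the underside of the top.

B is a chair. The seat is a 409×480×20 mm slab with its top at z = 439 mm, on four 44×44 mm corner legs (flush with the seat edges, standing on z = 0). A flat backrest 24 mm thick, 451 mm tall, spans the full seat width and rises from the seat top along its +y edge, rear face flush with the rear of the seat. Two armrests of 44×44 mm section run along each side from the seat's front edge to the front of the backrest, top faces 209 mm above the seat top and outer faces flush with the seat's x-edges; a 44×44 mm post under the front of each armrest stands on the seat at the front corner.

C is a four-legged stool. The seat is a 339×252×31 mm slab whose top surface is at z = 385 mm; four square legs, each 40×40 mm in cross-section, run from the floor (z = 0) to the underside of the seat, each flush with a corner of the seat. Four stretchers, 40 mm wide and 20 mm tall, connect adjacent legs with their undersides at z = 257 mm, each running between the inner faces of the legs it joins and aligned with the legs' outer faces on the other axis.

The chair is on top of the table. Four stools sit around the table at the −y, +y, −x, +x sides.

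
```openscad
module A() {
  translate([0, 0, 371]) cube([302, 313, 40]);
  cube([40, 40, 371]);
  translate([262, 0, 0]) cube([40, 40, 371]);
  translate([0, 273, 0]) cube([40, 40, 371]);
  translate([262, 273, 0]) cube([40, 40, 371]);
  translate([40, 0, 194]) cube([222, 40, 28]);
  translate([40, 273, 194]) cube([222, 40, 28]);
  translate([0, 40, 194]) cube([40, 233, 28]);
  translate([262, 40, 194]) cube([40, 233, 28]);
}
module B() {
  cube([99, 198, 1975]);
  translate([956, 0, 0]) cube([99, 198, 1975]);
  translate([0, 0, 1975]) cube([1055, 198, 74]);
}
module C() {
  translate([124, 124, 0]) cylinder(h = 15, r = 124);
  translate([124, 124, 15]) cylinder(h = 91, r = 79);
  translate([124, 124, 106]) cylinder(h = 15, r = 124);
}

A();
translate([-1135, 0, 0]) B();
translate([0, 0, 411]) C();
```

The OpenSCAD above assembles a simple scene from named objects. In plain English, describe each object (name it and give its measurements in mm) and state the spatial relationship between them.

A is a four-legged stool. The seat is 302×313 mm, 40 mm thick, top at z = 411 mm. It stands on four square legs, each 40×40 mm in cross-section, from z = 0 to the seat underside, each flush with a corner of the seat. Four stretchers, 40 mm wide and 28 mm tall, connect adjacent legs with their undersides at z = 194 mm, each running between the inner faces of the legs it joins and aligned with the legs' outer faces on the other axis.

B is a door frame. The clear opening is 857 mm wide and 1975 mm high. Two 99 mm wide jambs, 198 mm deep, stand either side of the opening from the floor to the top of the opening. A 74 mm thick head sits across the top of both jambs, spanning the full outside width of the frame.

C is a spool: two coaxial disc flanges of radius 124 mm and thickness 15 mm, joined by a core cylinder of radius 79 mm and height 91 mm. The lower flange rests on z = 0 and the three cylinders share a vertical axis.

The door frame is on the floor beside the stool on its −x side. The spool is on top of the stool.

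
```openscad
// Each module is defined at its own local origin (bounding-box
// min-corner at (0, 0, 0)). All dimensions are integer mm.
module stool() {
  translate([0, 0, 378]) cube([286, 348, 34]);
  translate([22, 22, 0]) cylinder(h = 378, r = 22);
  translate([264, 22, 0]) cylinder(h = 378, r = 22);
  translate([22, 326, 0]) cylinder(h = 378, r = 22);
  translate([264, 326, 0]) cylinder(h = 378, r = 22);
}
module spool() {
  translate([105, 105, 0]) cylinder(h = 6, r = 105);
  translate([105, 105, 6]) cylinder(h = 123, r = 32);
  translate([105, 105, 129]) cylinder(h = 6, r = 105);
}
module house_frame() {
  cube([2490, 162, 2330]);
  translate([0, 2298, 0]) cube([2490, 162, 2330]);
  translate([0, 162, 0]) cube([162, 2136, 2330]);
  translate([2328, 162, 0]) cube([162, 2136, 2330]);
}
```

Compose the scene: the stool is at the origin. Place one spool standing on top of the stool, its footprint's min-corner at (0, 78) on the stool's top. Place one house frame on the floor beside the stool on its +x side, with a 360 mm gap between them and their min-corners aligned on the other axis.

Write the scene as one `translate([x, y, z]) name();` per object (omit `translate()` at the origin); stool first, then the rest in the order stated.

stool();
translate([0, 78, 412]) spool();
translate([646, 0, 0]) house_frame();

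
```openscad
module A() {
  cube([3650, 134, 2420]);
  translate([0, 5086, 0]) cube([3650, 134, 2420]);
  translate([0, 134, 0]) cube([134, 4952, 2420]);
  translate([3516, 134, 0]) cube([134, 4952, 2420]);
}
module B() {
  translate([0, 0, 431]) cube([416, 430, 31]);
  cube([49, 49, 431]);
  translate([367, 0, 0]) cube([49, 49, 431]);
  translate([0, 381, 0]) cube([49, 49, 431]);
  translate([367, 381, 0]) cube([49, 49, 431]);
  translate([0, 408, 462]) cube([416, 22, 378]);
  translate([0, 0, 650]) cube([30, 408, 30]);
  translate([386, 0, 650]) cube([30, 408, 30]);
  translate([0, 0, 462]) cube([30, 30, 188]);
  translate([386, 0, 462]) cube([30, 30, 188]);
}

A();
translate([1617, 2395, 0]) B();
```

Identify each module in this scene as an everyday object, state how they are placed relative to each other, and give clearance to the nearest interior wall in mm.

A is a house frame. B is a chair. The chair sits inside the house frame, centred. The clearance to the nearest interior wall is 1483 mm.

Clearances: x = 1483, y = 2261; minimum 1483 mm.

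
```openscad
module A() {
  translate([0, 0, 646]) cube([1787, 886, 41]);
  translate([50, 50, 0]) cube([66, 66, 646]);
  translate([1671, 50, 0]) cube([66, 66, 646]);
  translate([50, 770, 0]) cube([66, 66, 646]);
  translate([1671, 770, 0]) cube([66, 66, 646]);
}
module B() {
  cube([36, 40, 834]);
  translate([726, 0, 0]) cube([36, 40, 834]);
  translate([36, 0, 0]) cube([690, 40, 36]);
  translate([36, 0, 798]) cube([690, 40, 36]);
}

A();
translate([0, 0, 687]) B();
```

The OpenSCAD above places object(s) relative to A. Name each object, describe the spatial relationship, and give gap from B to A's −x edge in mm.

The picture frame's min-x is at 0; the table's min-x is 0; gap = 0 mm.

A is a table. B is a picture frame. The picture frame is on top of the table. The gap from the picture frame to the table's −x edge is 0 mm.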